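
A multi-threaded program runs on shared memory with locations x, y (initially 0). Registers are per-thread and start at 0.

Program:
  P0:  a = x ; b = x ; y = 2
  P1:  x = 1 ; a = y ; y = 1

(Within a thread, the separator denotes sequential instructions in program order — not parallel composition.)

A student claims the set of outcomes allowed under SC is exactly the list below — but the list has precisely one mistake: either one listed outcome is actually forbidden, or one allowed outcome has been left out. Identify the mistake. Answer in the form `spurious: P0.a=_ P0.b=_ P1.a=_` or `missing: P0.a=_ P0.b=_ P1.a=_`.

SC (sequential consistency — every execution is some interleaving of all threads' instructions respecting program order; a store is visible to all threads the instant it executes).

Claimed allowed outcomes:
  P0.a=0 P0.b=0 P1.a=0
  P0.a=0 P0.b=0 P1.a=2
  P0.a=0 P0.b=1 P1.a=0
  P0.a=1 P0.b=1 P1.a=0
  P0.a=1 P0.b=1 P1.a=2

outcome vector order: (P0.a,P0.b,P1.a)
[SC] allowed = {0/0/0, 0/0/2, 0/1/0, 0/1/2, 1/1/0, 1/1/2}
SC∖claimed = {0/1/2}

missing: P0.a=0 P0.b=1 P1.a=2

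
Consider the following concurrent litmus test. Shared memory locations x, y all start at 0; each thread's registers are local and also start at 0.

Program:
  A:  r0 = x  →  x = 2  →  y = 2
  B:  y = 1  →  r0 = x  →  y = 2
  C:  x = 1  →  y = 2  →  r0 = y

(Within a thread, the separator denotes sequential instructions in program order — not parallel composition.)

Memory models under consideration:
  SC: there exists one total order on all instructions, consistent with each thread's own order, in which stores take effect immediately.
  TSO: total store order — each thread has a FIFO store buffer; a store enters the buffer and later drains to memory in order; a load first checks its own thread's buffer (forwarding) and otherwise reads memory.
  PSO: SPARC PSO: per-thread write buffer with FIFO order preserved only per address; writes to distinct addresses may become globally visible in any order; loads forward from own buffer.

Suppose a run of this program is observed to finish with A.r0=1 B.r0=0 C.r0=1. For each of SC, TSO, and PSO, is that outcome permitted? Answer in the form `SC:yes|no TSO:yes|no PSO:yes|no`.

outcome vector order: (A.r0,B.r0,C.r0)
under SC → <0 0 2>; <0 1 1>; <0 1 2>; <0 2 1>; <0 2 2>; <1 0 2>; <1 1 1>; <1 1 2>; <1 2 1>; <1 2 2>
under TSO → <0 0 1>; <0 0 2>; <0 1 1>; <0 1 2>; <0 2 1>; <0 2 2>; <1 0 1>; <1 0 2>; <1 1 1>; <1 1 2>; <1 2 1>; <1 2 2>
under PSO → <0 0 1>; <0 0 2>; <0 1 1>; <0 1 2>; <0 2 1>; <0 2 2>; <1 0 1>; <1 0 2>; <1 1 1>; <1 1 2>; <1 2 1>; <1 2 2>
target <1 0 1> ∈ {TSO,PSO}

SC:no TSO:yes PSO:yes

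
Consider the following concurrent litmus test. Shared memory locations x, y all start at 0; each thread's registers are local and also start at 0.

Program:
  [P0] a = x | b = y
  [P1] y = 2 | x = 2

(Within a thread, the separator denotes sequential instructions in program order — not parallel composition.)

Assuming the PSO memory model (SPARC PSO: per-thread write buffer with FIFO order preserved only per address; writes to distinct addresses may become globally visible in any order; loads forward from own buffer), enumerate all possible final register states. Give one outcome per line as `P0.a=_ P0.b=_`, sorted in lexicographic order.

P0.a=0 P0.b=0
P0.a=0 P0.b=2
P0.a=2 P0.b=0
P0.a=2 P0.b=2

outcome vector order: (P0.a,P0.b)
|PSO outcomes| = 4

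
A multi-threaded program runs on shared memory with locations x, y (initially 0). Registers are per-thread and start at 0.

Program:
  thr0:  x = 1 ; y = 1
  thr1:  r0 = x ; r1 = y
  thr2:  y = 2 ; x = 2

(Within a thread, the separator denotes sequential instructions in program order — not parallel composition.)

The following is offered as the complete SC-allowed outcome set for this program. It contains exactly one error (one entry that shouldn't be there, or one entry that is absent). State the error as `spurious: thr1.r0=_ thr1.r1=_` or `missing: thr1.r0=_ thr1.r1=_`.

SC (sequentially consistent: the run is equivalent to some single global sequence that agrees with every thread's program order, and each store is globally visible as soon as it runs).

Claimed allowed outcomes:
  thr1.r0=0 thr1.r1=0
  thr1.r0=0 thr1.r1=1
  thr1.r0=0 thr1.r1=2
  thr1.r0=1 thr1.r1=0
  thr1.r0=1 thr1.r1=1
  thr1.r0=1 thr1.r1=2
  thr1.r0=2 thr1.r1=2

outcome vector order: (thr1.r0,thr1.r1)
under SC → <0 0>, <0 1>, <0 2>, <1 0>, <1 1>, <1 2>, <2 1>, <2 2>
SC∖claimed = {<2 1>}

missing: thr1.r0=2 thr1.r1=1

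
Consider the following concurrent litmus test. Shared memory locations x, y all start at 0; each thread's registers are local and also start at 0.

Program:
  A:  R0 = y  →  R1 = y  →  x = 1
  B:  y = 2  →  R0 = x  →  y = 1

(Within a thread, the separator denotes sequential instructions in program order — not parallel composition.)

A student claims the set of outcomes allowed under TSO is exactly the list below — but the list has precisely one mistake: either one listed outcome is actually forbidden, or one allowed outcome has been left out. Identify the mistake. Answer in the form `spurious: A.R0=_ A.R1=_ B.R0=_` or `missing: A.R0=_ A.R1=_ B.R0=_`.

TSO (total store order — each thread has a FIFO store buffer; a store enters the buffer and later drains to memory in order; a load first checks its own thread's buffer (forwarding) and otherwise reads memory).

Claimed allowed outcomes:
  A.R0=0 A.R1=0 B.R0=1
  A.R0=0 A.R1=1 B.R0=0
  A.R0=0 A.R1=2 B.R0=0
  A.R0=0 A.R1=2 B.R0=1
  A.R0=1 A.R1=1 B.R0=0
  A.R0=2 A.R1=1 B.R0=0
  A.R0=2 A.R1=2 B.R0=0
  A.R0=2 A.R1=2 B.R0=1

outcome vector order: (A.R0,A.R1,B.R0)
TSO: 9 outcomes — {<0 0 0>, <0 0 1>, <0 1 0>, <0 2 0>, <0 2 1>, <1 1 0>, <2 1 0>, <2 2 0>, <2 2 1>}
TSO∖claimed = {<0 0 0>}

missing: A.R0=0 A.R1=0 B.R0=0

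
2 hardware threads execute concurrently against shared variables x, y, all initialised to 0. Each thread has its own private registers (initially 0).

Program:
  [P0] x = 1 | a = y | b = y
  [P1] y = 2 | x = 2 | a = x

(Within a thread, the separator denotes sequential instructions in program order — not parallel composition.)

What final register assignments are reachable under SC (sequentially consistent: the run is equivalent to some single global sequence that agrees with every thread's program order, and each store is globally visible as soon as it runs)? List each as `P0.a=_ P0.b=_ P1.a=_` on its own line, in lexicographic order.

outcome vector order: (P0.a,P0.b,P1.a)
|SC outcomes| = 4

P0.a=0 P0.b=0 P1.a=2
P0.a=0 P0.b=2 P1.a=2
P0.a=2 P0.b=2 P1.a=1
P0.a=2 P0.b=2 P1.a=2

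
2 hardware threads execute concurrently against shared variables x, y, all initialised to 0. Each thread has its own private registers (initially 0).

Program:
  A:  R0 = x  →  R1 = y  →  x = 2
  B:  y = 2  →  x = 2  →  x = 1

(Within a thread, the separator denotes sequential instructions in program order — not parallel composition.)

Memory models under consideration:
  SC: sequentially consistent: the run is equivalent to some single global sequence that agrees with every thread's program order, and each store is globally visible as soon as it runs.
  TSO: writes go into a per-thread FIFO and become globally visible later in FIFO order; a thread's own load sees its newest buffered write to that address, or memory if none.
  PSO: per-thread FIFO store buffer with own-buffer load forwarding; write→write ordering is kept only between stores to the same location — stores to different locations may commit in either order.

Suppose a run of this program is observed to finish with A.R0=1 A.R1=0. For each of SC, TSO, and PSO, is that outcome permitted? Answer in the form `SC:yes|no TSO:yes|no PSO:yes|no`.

outcome vector order: (A.R0,A.R1)
SC: 4 outcomes — {0/0; 0/2; 1/2; 2/2}
TSO: 4 outcomes — {0/0; 0/2; 1/2; 2/2}
PSO: 6 outcomes — {0/0; 0/2; 1/0; 1/2; 2/0; 2/2}
target 1/0 ∈ {PSO}

SC:no TSO:no PSO:yes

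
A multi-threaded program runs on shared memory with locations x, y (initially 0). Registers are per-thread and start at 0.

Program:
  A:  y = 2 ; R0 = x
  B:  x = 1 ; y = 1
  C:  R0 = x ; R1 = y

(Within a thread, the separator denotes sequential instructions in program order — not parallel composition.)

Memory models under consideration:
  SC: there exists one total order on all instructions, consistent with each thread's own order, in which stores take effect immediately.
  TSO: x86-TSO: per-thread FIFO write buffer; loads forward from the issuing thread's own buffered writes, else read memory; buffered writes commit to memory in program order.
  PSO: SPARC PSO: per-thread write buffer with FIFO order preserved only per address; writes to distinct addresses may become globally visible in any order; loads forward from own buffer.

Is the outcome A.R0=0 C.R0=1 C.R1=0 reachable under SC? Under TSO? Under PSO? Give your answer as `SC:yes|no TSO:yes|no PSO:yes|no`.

SC:no TSO:yes PSO:yes

outcome vector order: (A.R0,C.R0,C.R1)
SC: 11 outcomes — {<0 0 0> <0 0 1> <0 0 2> <0 1 1> <0 1 2> <1 0 0> <1 0 1> <1 0 2> <1 1 0> <1 1 1> <1 1 2>}
TSO: 12 outcomes — {<0 0 0> <0 0 1> <0 0 2> <0 1 0> <0 1 1> <0 1 2> <1 0 0> <1 0 1> <1 0 2> <1 1 0> <1 1 1> <1 1 2>}
PSO: 12 outcomes — {<0 0 0> <0 0 1> <0 0 2> <0 1 0> <0 1 1> <0 1 2> <1 0 0> <1 0 1> <1 0 2> <1 1 0> <1 1 1> <1 1 2>}
target <0 1 0> ∈ {TSO,PSO}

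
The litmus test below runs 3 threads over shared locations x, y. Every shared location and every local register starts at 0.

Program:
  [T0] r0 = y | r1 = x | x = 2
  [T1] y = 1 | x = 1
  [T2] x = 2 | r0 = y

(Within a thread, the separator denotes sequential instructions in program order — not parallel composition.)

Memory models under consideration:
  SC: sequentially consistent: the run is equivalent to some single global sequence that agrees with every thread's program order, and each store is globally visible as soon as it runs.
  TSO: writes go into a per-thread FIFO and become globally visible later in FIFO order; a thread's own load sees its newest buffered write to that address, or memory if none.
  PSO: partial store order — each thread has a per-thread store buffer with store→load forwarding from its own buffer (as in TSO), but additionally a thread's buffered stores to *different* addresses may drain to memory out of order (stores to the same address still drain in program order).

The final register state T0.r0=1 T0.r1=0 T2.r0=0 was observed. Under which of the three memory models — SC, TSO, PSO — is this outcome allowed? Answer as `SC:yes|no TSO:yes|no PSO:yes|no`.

outcome vector order: (T0.r0,T0.r1,T2.r0)
under SC → <0 0 0>, <0 0 1>, <0 1 0>, <0 1 1>, <0 2 0>, <0 2 1>, <1 0 1>, <1 1 0>, <1 1 1>, <1 2 0>, <1 2 1>
under TSO → <0 0 0>, <0 0 1>, <0 1 0>, <0 1 1>, <0 2 0>, <0 2 1>, <1 0 0>, <1 0 1>, <1 1 0>, <1 1 1>, <1 2 0>, <1 2 1>
under PSO → <0 0 0>, <0 0 1>, <0 1 0>, <0 1 1>, <0 2 0>, <0 2 1>, <1 0 0>, <1 0 1>, <1 1 0>, <1 1 1>, <1 2 0>, <1 2 1>
target <1 0 0> ∈ {TSO,PSO}

SC:no TSO:yes PSO:yes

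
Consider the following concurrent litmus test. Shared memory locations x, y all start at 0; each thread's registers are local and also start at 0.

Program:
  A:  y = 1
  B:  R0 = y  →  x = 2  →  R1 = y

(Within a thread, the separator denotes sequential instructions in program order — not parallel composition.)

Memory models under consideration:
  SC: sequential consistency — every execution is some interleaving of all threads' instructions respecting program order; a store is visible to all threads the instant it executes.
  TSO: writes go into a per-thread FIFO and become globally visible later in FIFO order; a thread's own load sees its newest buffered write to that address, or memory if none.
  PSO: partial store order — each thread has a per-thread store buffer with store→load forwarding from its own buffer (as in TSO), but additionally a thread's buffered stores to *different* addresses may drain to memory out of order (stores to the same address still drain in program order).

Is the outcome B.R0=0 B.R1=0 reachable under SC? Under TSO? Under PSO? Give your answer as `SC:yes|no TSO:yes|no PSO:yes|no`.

SC:yes TSO:yes PSO:yes

outcome vector order: (B.R0,B.R1)
[SC] allowed = {0/0, 0/1, 1/1}
[TSO] allowed = {0/0, 0/1, 1/1}
[PSO] allowed = {0/0, 0/1, 1/1}
target 0/0 ∈ {SC,TSO,PSO}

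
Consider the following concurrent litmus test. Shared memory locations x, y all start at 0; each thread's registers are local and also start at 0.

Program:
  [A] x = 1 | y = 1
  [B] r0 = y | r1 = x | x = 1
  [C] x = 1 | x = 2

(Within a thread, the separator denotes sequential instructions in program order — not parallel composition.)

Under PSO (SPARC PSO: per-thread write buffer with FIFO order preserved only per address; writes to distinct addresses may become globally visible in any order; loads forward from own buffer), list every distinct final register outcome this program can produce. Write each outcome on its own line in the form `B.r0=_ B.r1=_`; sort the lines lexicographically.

B.r0=0 B.r1=0
B.r0=0 B.r1=1
B.r0=0 B.r1=2
B.r0=1 B.r1=0
B.r0=1 B.r1=1
B.r0=1 B.r1=2

outcome vector order: (B.r0,B.r1)
|PSO outcomes| = 6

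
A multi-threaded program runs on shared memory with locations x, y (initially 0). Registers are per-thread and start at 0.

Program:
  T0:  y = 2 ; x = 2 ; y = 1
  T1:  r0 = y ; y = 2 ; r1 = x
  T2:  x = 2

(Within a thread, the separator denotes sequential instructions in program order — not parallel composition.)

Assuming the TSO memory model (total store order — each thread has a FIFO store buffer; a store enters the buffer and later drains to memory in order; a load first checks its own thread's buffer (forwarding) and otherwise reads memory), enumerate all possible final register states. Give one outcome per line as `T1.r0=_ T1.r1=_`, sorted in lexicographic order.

outcome vector order: (T1.r0,T1.r1)
|TSO outcomes| = 5

T1.r0=0 T1.r1=0
T1.r0=0 T1.r1=2
T1.r0=1 T1.r1=2
T1.r0=2 T1.r1=0
T1.r0=2 T1.r1=2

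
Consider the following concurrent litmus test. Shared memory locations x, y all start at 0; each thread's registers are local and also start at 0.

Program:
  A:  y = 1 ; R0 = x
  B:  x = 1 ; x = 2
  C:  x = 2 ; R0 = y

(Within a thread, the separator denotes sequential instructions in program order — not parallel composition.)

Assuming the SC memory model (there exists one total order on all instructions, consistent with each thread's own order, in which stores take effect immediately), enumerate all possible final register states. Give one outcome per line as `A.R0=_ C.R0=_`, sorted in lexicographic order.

outcome vector order: (A.R0,C.R0)
|SC outcomes| = 5

A.R0=0 C.R0=1
A.R0=1 C.R0=0
A.R0=1 C.R0=1
A.R0=2 C.R0=0
A.R0=2 C.R0=1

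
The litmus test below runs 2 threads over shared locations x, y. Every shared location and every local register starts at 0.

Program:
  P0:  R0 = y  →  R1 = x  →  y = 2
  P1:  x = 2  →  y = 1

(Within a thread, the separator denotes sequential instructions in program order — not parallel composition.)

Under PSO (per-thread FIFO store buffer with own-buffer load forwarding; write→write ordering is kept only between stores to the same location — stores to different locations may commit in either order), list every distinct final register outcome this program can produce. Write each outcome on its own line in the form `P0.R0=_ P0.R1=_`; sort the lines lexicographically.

outcome vector order: (P0.R0,P0.R1)
|PSO outcomes| = 4

P0.R0=0 P0.R1=0
P0.R0=0 P0.R1=2
P0.R0=1 P0.R1=0
P0.R0=1 P0.R1=2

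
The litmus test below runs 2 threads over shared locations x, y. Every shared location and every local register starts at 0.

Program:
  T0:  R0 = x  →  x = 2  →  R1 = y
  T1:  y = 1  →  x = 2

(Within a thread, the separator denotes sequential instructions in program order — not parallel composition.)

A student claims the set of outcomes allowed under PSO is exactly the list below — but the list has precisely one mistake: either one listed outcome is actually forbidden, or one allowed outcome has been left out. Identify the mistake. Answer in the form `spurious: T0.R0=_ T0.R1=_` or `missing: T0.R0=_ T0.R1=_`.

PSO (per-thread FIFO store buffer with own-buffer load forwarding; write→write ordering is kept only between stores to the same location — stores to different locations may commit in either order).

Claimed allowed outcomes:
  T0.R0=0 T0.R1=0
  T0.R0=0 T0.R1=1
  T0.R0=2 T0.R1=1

outcome vector order: (T0.R0,T0.R1)
PSO: 4 outcomes — {(0,0) (0,1) (2,0) (2,1)}
PSO∖claimed = {(2,0)}

missing: T0.R0=2 T0.R1=0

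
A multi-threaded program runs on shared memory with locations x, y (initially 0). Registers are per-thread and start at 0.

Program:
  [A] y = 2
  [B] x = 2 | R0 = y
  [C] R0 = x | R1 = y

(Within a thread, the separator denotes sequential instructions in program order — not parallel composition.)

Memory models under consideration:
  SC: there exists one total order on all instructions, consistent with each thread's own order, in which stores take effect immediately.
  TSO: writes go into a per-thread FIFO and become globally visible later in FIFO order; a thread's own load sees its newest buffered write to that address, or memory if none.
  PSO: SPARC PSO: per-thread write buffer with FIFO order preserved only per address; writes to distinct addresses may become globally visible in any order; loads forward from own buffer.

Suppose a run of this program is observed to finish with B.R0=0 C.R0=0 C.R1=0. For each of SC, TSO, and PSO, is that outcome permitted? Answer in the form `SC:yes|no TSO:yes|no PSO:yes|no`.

SC:yes TSO:yes PSO:yes

outcome vector order: (B.R0,C.R0,C.R1)
SC (8): <0 0 0>; <0 0 2>; <0 2 0>; <0 2 2>; <2 0 0>; <2 0 2>; <2 2 0>; <2 2 2>
TSO (8): <0 0 0>; <0 0 2>; <0 2 0>; <0 2 2>; <2 0 0>; <2 0 2>; <2 2 0>; <2 2 2>
PSO (8): <0 0 0>; <0 0 2>; <0 2 0>; <0 2 2>; <2 0 0>; <2 0 2>; <2 2 0>; <2 2 2>
target <0 0 0> ∈ {SC,TSO,PSO}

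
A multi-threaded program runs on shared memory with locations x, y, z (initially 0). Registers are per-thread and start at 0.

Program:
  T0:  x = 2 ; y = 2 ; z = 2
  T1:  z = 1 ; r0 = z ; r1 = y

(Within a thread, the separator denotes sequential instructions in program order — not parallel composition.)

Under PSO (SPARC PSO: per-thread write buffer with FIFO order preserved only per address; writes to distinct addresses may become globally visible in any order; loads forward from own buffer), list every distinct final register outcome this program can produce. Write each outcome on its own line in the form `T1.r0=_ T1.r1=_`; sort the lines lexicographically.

outcome vector order: (T1.r0,T1.r1)
|PSO outcomes| = 4

T1.r0=1 T1.r1=0
T1.r0=1 T1.r1=2
T1.r0=2 T1.r1=0
T1.r0=2 T1.r1=2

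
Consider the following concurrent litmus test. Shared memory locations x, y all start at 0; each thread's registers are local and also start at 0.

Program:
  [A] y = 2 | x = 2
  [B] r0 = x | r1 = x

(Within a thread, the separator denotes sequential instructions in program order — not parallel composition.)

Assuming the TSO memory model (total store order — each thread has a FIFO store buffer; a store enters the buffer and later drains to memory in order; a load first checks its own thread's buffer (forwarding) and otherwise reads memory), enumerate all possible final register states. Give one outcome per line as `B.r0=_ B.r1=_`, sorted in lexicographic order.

outcome vector order: (B.r0,B.r1)
|TSO outcomes| = 3

B.r0=0 B.r1=0
B.r0=0 B.r1=2
B.r0=2 B.r1=2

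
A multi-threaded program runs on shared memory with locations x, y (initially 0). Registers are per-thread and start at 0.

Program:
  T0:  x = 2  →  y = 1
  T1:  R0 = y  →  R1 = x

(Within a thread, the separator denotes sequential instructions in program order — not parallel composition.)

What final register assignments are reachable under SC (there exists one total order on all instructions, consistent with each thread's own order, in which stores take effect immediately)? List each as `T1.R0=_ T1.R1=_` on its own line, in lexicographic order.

outcome vector order: (T1.R0,T1.R1)
|SC outcomes| = 3

T1.R0=0 T1.R1=0
T1.R0=0 T1.R1=2
T1.R0=1 T1.R1=2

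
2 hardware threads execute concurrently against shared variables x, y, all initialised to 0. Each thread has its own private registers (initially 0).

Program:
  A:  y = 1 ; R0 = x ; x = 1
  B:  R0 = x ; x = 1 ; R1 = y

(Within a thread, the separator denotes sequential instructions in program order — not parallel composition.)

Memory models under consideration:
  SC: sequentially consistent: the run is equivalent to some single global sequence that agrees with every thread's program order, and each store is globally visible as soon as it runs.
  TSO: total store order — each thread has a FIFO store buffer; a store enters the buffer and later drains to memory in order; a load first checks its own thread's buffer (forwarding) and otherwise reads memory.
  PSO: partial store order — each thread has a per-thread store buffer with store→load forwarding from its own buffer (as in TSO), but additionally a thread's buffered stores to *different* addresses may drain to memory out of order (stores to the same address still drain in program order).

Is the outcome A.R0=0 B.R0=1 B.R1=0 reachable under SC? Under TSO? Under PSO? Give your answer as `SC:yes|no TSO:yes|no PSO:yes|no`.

outcome vector order: (A.R0,B.R0,B.R1)
SC (4): 001 011 100 101
TSO (5): 000 001 011 100 101
PSO (6): 000 001 010 011 100 101
target 010 ∈ {PSO}

SC:no TSO:no PSO:yes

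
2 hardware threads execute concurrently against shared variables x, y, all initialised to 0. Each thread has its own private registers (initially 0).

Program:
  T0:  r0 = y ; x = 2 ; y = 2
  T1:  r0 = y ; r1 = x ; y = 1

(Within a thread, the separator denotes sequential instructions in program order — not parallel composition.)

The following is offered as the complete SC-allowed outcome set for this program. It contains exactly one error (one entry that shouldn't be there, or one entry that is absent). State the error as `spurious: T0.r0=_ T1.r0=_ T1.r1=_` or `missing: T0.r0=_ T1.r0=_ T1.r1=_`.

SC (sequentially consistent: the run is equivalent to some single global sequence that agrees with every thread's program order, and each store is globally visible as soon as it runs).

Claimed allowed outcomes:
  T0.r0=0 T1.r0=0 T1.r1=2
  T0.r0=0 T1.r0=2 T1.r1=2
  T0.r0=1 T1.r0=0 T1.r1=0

missing: T0.r0=0 T1.r0=0 T1.r1=0

outcome vector order: (T0.r0,T1.r0,T1.r1)
SC: 4 outcomes — {<0 0 0>, <0 0 2>, <0 2 2>, <1 0 0>}
SC∖claimed = {<0 0 0>}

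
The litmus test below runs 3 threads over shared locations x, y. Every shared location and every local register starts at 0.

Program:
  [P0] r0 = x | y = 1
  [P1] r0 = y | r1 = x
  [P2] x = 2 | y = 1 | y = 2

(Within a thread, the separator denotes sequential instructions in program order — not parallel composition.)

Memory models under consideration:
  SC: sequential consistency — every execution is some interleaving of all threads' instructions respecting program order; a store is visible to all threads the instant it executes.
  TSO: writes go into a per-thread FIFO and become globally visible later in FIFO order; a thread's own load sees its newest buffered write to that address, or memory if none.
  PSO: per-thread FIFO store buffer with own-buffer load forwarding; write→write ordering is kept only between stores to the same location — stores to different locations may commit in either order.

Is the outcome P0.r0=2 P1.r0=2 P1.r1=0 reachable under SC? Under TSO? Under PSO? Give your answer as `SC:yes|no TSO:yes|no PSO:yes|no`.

SC:no TSO:no PSO:yes

outcome vector order: (P0.r0,P1.r0,P1.r1)
[SC] allowed = {<0 0 0>; <0 0 2>; <0 1 0>; <0 1 2>; <0 2 2>; <2 0 0>; <2 0 2>; <2 1 2>; <2 2 2>}
[TSO] allowed = {<0 0 0>; <0 0 2>; <0 1 0>; <0 1 2>; <0 2 2>; <2 0 0>; <2 0 2>; <2 1 2>; <2 2 2>}
[PSO] allowed = {<0 0 0>; <0 0 2>; <0 1 0>; <0 1 2>; <0 2 0>; <0 2 2>; <2 0 0>; <2 0 2>; <2 1 0>; <2 1 2>; <2 2 0>; <2 2 2>}
target <2 2 0> ∈ {PSO}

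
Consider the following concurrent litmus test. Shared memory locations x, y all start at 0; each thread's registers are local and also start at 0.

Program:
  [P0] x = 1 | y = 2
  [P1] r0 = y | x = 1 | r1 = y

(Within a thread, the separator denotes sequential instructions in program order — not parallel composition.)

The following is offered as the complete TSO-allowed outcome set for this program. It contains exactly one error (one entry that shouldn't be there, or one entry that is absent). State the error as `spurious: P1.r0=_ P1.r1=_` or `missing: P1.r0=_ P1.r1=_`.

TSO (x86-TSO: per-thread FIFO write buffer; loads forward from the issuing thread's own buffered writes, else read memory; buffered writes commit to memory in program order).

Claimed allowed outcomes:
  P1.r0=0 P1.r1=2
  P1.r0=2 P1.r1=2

outcome vector order: (P1.r0,P1.r1)
TSO: 3 outcomes — {0/0, 0/2, 2/2}
TSO∖claimed = {0/0}

missing: P1.r0=0 P1.r1=0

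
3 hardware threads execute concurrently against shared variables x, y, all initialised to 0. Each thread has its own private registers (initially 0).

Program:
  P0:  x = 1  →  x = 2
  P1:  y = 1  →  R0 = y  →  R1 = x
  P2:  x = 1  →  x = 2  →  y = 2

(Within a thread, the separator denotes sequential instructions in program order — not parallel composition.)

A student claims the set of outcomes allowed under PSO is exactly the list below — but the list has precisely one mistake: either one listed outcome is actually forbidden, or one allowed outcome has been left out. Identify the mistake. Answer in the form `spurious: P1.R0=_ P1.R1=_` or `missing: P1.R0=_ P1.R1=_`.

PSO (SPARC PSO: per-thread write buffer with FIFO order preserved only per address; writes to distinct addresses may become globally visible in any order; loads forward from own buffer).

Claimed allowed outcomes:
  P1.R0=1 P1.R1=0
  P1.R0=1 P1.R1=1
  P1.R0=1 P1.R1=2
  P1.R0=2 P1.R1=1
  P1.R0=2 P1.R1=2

outcome vector order: (P1.R0,P1.R1)
PSO: 6 outcomes — {1/0; 1/1; 1/2; 2/0; 2/1; 2/2}
PSO∖claimed = {2/0}

missing: P1.R0=2 P1.R1=0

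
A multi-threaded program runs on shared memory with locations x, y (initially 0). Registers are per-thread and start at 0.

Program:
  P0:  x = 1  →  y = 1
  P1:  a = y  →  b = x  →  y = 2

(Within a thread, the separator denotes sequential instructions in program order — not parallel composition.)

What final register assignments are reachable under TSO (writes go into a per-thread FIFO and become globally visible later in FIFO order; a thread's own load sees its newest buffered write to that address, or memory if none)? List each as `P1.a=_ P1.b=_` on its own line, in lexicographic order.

P1.a=0 P1.b=0
P1.a=0 P1.b=1
P1.a=1 P1.b=1

outcome vector order: (P1.a,P1.b)
|TSO outcomes| = 3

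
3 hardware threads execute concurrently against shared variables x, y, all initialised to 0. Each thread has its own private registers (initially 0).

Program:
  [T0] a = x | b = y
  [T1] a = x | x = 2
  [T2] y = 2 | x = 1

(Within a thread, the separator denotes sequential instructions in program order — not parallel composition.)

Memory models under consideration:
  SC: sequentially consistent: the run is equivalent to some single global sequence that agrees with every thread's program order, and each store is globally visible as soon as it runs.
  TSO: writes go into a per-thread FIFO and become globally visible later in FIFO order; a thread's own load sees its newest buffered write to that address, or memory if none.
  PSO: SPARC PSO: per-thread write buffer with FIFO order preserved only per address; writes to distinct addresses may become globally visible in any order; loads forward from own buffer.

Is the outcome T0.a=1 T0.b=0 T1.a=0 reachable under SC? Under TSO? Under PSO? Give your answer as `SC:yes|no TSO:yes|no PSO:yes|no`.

outcome vector order: (T0.a,T0.b,T1.a)
SC (9): 0/0/0; 0/0/1; 0/2/0; 0/2/1; 1/2/0; 1/2/1; 2/0/0; 2/2/0; 2/2/1
TSO (9): 0/0/0; 0/0/1; 0/2/0; 0/2/1; 1/2/0; 1/2/1; 2/0/0; 2/2/0; 2/2/1
PSO (12): 0/0/0; 0/0/1; 0/2/0; 0/2/1; 1/0/0; 1/0/1; 1/2/0; 1/2/1; 2/0/0; 2/0/1; 2/2/0; 2/2/1
target 1/0/0 ∈ {PSO}

SC:no TSO:no PSO:yes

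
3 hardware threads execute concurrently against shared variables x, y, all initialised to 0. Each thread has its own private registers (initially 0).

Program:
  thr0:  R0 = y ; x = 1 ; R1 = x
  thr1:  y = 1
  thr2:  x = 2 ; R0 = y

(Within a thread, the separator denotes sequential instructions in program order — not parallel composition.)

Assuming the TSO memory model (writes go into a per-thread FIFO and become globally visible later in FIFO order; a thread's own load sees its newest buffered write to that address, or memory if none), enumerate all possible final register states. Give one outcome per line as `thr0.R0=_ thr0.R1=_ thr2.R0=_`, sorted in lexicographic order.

outcome vector order: (thr0.R0,thr0.R1,thr2.R0)
|TSO outcomes| = 8

thr0.R0=0 thr0.R1=1 thr2.R0=0
thr0.R0=0 thr0.R1=1 thr2.R0=1
thr0.R0=0 thr0.R1=2 thr2.R0=0
thr0.R0=0 thr0.R1=2 thr2.R0=1
thr0.R0=1 thr0.R1=1 thr2.R0=0
thr0.R0=1 thr0.R1=1 thr2.R0=1
thr0.R0=1 thr0.R1=2 thr2.R0=0
thr0.R0=1 thr0.R1=2 thr2.R0=1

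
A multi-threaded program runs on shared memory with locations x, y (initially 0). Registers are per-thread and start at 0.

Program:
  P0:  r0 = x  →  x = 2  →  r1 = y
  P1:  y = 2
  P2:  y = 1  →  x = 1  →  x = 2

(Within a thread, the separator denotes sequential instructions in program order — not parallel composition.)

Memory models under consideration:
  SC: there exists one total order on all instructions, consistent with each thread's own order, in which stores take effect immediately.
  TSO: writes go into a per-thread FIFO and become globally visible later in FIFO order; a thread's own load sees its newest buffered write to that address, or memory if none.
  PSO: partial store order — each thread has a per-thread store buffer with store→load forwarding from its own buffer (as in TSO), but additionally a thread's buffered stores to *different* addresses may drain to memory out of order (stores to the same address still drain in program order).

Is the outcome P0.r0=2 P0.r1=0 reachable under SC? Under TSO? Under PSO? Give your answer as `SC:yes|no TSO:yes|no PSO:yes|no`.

outcome vector order: (P0.r0,P0.r1)
SC: 7 outcomes — {0/0; 0/1; 0/2; 1/1; 1/2; 2/1; 2/2}
TSO: 7 outcomes — {0/0; 0/1; 0/2; 1/1; 1/2; 2/1; 2/2}
PSO: 9 outcomes — {0/0; 0/1; 0/2; 1/0; 1/1; 1/2; 2/0; 2/1; 2/2}
target 2/0 ∈ {PSO}

SC:no TSO:no PSO:yes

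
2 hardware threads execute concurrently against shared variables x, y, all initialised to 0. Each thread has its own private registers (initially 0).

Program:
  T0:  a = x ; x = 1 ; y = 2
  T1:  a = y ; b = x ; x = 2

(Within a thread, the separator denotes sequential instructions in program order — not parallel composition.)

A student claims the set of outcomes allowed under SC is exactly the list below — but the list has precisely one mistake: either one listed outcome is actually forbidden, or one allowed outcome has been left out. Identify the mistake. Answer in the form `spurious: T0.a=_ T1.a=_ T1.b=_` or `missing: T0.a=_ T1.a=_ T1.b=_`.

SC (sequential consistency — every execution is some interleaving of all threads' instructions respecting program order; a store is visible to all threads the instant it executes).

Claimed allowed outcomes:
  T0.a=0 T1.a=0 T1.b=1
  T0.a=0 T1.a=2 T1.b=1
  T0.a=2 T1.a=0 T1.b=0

missing: T0.a=0 T1.a=0 T1.b=0

outcome vector order: (T0.a,T1.a,T1.b)
under SC → 000; 001; 021; 200
SC∖claimed = {000}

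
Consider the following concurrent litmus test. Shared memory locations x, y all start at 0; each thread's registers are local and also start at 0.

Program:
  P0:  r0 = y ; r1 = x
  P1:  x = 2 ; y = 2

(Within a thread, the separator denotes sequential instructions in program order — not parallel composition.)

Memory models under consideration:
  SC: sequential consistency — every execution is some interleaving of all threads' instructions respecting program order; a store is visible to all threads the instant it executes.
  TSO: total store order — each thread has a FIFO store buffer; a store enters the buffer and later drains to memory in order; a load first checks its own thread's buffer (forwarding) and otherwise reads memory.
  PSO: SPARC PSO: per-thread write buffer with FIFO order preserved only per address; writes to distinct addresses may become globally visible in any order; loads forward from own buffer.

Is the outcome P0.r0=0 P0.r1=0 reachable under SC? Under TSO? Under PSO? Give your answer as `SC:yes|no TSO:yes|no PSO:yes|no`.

SC:yes TSO:yes PSO:yes

outcome vector order: (P0.r0,P0.r1)
SC: 3 outcomes — {<0 0> <0 2> <2 2>}
TSO: 3 outcomes — {<0 0> <0 2> <2 2>}
PSO: 4 outcomes — {<0 0> <0 2> <2 0> <2 2>}
target <0 0> ∈ {SC,TSO,PSO}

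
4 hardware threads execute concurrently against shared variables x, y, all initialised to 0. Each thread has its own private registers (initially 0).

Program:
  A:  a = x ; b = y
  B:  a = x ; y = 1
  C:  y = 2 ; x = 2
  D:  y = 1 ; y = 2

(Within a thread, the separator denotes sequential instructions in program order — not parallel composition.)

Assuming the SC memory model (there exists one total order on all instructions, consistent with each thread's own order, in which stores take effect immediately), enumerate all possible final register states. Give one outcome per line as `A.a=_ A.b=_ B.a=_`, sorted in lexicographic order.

outcome vector order: (A.a,A.b,B.a)
|SC outcomes| = 10

A.a=0 A.b=0 B.a=0
A.a=0 A.b=0 B.a=2
A.a=0 A.b=1 B.a=0
A.a=0 A.b=1 B.a=2
A.a=0 A.b=2 B.a=0
A.a=0 A.b=2 B.a=2
A.a=2 A.b=1 B.a=0
A.a=2 A.b=1 B.a=2
A.a=2 A.b=2 B.a=0
A.a=2 A.b=2 B.a=2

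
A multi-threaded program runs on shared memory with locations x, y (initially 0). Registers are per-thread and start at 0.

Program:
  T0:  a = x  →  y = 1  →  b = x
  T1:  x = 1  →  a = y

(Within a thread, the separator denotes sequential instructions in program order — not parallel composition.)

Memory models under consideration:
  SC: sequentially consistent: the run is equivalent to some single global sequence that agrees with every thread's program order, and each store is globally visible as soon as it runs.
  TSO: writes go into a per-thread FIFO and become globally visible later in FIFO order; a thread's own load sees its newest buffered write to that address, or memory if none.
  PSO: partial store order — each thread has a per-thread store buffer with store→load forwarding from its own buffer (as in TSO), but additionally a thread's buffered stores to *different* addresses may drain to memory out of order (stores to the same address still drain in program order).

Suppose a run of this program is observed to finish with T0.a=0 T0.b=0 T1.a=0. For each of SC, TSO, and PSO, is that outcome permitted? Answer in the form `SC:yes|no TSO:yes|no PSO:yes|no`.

outcome vector order: (T0.a,T0.b,T1.a)
under SC → <0 0 1>; <0 1 0>; <0 1 1>; <1 1 0>; <1 1 1>
under TSO → <0 0 0>; <0 0 1>; <0 1 0>; <0 1 1>; <1 1 0>; <1 1 1>
under PSO → <0 0 0>; <0 0 1>; <0 1 0>; <0 1 1>; <1 1 0>; <1 1 1>
target <0 0 0> ∈ {TSO,PSO}

SC:no TSO:yes PSO:yes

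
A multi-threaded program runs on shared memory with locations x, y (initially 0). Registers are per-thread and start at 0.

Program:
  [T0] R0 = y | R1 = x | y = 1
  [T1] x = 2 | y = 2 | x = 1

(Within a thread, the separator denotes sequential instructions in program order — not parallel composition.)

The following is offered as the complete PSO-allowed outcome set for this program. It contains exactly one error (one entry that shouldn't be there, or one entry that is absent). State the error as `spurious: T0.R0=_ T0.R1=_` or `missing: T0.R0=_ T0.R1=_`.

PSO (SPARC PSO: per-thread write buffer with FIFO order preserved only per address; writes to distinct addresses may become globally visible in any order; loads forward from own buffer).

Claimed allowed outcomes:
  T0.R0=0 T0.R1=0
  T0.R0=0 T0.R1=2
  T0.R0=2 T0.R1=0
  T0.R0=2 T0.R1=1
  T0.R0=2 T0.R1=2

outcome vector order: (T0.R0,T0.R1)
under PSO → <0 0>, <0 1>, <0 2>, <2 0>, <2 1>, <2 2>
PSO∖claimed = {<0 1>}

missing: T0.R0=0 T0.R1=1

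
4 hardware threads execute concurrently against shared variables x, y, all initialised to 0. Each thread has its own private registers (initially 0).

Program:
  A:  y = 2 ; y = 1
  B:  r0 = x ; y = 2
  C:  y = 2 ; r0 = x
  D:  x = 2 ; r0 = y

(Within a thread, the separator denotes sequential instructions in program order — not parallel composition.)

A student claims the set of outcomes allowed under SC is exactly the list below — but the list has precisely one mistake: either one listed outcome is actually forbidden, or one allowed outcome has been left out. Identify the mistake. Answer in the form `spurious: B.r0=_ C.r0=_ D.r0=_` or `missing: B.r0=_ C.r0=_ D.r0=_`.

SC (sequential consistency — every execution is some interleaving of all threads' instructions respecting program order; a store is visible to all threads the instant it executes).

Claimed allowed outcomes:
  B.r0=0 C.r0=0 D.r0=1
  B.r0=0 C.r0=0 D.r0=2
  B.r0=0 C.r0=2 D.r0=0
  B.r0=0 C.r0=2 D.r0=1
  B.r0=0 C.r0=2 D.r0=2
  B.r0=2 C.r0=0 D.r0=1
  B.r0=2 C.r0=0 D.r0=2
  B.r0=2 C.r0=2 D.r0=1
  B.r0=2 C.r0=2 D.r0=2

outcome vector order: (B.r0,C.r0,D.r0)
SC: 10 outcomes — {001, 002, 020, 021, 022, 201, 202, 220, 221, 222}
SC∖claimed = {220}

missing: B.r0=2 C.r0=2 D.r0=0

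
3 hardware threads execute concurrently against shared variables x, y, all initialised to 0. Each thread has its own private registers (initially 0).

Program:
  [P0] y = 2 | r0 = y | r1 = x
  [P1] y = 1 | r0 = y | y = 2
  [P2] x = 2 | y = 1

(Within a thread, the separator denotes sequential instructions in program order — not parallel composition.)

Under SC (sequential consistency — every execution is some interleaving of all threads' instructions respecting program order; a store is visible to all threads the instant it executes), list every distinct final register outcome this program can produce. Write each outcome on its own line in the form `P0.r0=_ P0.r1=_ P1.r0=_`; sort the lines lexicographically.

outcome vector order: (P0.r0,P0.r1,P1.r0)
|SC outcomes| = 7

P0.r0=1 P0.r1=0 P1.r0=1
P0.r0=1 P0.r1=2 P1.r0=1
P0.r0=1 P0.r1=2 P1.r0=2
P0.r0=2 P0.r1=0 P1.r0=1
P0.r0=2 P0.r1=0 P1.r0=2
P0.r0=2 P0.r1=2 P1.r0=1
P0.r0=2 P0.r1=2 P1.r0=2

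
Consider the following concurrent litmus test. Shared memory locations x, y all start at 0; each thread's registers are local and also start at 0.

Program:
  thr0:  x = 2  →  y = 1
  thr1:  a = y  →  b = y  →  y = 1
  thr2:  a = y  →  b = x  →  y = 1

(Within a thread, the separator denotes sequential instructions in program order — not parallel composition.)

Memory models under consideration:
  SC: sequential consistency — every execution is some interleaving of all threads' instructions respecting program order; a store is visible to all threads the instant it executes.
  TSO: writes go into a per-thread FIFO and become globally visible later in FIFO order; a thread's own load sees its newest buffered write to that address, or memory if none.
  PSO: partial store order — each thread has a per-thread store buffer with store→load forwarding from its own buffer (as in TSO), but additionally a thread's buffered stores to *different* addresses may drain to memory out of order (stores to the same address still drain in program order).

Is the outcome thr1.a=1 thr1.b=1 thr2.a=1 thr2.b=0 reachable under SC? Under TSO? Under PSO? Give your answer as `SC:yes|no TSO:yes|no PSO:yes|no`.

SC:no TSO:no PSO:yes

outcome vector order: (thr1.a,thr1.b,thr2.a,thr2.b)
under SC → 0000, 0002, 0010, 0012, 0100, 0102, 0112, 1100, 1102, 1112
under TSO → 0000, 0002, 0010, 0012, 0100, 0102, 0112, 1100, 1102, 1112
under PSO → 0000, 0002, 0010, 0012, 0100, 0102, 0110, 0112, 1100, 1102, 1110, 1112
target 1110 ∈ {PSO}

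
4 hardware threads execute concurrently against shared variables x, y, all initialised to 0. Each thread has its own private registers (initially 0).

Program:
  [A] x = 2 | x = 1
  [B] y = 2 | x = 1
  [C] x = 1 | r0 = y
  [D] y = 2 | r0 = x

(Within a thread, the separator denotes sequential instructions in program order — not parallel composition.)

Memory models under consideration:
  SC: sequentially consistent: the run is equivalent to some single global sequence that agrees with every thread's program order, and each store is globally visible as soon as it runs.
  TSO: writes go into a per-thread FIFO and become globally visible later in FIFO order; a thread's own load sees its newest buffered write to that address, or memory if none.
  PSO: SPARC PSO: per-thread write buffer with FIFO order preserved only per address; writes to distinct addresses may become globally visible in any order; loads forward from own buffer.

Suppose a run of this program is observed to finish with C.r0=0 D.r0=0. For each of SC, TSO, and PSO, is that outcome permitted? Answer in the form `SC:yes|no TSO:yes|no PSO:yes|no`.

SC:no TSO:yes PSO:yes

outcome vector order: (C.r0,D.r0)
SC (5): (0,1); (0,2); (2,0); (2,1); (2,2)
TSO (6): (0,0); (0,1); (0,2); (2,0); (2,1); (2,2)
PSO (6): (0,0); (0,1); (0,2); (2,0); (2,1); (2,2)
target (0,0) ∈ {TSO,PSO}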